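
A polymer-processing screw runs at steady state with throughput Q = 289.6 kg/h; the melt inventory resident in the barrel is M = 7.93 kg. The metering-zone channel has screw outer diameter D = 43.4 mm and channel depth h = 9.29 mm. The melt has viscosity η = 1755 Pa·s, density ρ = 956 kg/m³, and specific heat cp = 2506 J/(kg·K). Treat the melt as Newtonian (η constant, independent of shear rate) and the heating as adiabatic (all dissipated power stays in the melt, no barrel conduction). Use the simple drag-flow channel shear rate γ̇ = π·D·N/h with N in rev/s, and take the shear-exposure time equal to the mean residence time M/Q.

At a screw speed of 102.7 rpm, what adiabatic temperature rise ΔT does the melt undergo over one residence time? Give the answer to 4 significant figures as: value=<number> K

value=45.57 K

Convert throughput: Q = 289.6 kg/h = 289.6/3600 = 0.0804444 kg/s
t_res = M / Q_s = 7.93 ÷ 0.0804444 = 98.5773 s
Geometry in metres: D = 43.4 mm → 0.0434 m, h = 9.29 mm → 0.00929 m; screw speed N = 102.7 rpm = 1.71167 rev/s
γ̇ = π D N / h = (π)(0.0434)(1.71167) / 0.00929 = 25.1214 s⁻¹
ΔT = η·γ̇²·t_res/(ρ·cp) = [1755 × 25.1214² × 98.5773] / [956 × 2506] = 45.5724 K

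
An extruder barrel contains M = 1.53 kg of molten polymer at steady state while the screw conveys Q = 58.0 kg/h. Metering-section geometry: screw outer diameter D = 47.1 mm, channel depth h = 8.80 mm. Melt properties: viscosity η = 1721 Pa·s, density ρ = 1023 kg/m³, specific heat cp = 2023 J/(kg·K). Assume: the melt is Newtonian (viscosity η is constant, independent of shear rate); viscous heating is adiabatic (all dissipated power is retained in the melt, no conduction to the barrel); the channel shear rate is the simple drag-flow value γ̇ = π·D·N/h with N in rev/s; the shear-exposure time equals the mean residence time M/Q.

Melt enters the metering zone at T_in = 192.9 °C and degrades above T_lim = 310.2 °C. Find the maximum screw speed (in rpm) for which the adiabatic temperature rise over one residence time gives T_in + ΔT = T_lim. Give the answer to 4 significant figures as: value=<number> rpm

value=137.5 rpm

Convert throughput: Q = 58.0 kg/h = 58.0/3600 = 0.0161111 kg/s
t_res = M / Q_s = 1.53 ÷ 0.0161111 = 94.9655 s
Geometry in SI: D = 47.1 mm → 0.0471 m, h = 8.80 mm → 0.0088 m
ΔT_a = T_lim − T_in = 310.2 °C − 192.9 °C = 117.3 K
Invert ΔT = ηγ̇²t_res/(ρcp) for γ̇: γ̇_max² = ΔT_a ρ cp / (η t_res) = 117.3·1023·2023 / (1721·94.9655) = 1485.33 s⁻²
γ̇_max = √1485.33 = 38.54 s⁻¹
Solve γ̇ = πDN/h for N: N_max = γ̇_max·h/(π·D) = 38.54 × 0.0088 / (π × 0.0471) = 2.29205 rev/s = 137.523 rpm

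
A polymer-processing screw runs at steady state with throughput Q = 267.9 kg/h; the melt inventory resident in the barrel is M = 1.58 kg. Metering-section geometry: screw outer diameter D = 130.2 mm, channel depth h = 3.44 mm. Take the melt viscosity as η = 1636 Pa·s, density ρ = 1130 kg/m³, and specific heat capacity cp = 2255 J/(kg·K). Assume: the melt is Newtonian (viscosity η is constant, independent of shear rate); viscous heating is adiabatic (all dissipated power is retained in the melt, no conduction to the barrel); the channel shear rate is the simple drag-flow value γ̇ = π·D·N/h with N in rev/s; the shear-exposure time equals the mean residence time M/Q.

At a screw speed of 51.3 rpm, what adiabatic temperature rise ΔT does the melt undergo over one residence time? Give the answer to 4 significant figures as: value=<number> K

value=140.9 K

Q_s = Q / 3600 = 267.9 / 3600 = 0.0744167 kg/s
t_res = M / Q_s = 1.58 / 0.0744167 = 21.2318 s
Convert to SI: D = 0.1302 m, h = 0.00344 m, N = 51.3/60 = 0.855 rev/s
γ̇ = π D N / h = (π)(0.1302)(0.855) / 0.00344 = 101.664 s⁻¹
Adiabatic rise: ΔT = η γ̇² t_res / (ρ cp) = 1636·(101.664)²·21.2318 / (1130·2255) = 140.891 K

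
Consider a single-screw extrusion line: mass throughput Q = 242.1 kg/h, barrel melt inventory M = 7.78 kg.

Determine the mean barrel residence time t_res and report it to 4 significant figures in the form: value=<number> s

Convert throughput: Q = 242.1 kg/h = 242.1/3600 = 0.06725 kg/s
t_res = M / Q_s = 7.78 ÷ 0.06725 = 115.688 s

value=115.7 s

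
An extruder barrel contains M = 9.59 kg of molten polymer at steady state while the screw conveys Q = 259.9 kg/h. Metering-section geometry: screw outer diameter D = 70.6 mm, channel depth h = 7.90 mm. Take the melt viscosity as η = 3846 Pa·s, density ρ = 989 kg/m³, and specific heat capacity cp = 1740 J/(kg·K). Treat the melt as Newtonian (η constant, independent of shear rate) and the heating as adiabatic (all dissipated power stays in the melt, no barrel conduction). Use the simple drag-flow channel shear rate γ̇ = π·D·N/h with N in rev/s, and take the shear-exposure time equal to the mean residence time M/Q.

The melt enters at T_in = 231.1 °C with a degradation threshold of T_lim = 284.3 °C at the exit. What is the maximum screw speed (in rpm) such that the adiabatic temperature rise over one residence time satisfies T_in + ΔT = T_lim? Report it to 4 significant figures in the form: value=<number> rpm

Convert throughput: Q = 259.9 kg/h = 259.9/3600 = 0.0721944 kg/s
Mean residence time: t_res = M/Q_s = 9.59 kg / 0.0721944 kg/s = 132.836 s
D = 70.6 mm = 0.0706 m;  h = 7.90 mm = 0.0079 m
ΔT_a = T_lim − T_in = 284.3 − 231.1 = 53.2 K
γ̇_max² = ΔT_a·ρ·cp / (η·t_res) = [53.2 × 989 × 1740] / [3846 × 132.836] = 179.198 s⁻²
Take the square root: γ̇_max = √(179.198) = 13.3865 s⁻¹
N_max = γ̇_max·h / (π·D) = 13.3865 · 0.0079 / (π · 0.0706) = 0.476803 rev/s = 28.6082 rpm

value=28.61 rpm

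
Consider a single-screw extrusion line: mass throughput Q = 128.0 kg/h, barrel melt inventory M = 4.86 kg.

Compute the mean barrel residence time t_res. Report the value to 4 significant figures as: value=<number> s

Throughput in SI: Q_s = 128.0 kg/h ÷ 3600 s/h = 0.0355556 kg/s
t_res = M / Q_s = 4.86 / 0.0355556 = 136.688 s

value=136.7 s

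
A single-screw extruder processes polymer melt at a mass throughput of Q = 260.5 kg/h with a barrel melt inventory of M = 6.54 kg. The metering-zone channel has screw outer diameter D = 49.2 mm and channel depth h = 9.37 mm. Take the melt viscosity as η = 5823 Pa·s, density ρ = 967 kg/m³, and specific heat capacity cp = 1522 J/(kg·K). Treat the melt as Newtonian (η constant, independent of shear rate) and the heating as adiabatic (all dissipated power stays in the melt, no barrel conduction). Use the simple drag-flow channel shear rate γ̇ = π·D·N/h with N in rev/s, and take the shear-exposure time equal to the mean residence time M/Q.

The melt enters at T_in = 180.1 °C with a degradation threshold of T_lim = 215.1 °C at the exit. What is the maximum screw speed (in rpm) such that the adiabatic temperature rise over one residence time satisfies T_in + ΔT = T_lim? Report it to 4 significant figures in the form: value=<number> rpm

Convert throughput: Q = 260.5 kg/h = 260.5/3600 = 0.0723611 kg/s
t_res = M / Q_s = 6.54 ÷ 0.0723611 = 90.38 s
Convert to metres: D = 0.0492 m, h = 0.00937 m
Allowable rise: ΔT_a = T_lim − T_in = 215.1 − 180.1 = 35 K
γ̇_max² = ΔT_a·ρ·cp / (η·t_res) = [35 × 967 × 1522] / [5823 × 90.38] = 97.8791 s⁻²
γ̇_max = √97.8791 = 9.89339 s⁻¹
N_max = γ̇_max·h / (π·D) = 9.89339 · 0.00937 / (π · 0.0492) = 0.599749 rev/s = 35.9849 rpm

value=35.98 rpm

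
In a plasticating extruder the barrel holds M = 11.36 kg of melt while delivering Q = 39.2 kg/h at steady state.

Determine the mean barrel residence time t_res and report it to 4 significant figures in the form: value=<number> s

Q_s = Q / 3600 = 39.2 / 3600 = 0.0108889 kg/s
t_res = M / Q_s = 11.36 ÷ 0.0108889 = 1043.27 s

value=1043. s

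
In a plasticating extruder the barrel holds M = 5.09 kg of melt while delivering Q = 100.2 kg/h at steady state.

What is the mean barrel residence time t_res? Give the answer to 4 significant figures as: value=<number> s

Q_s = Q / 3600 = 100.2 / 3600 = 0.0278333 kg/s
t_res = M / Q_s = 5.09 ÷ 0.0278333 = 182.874 s

value=182.9 s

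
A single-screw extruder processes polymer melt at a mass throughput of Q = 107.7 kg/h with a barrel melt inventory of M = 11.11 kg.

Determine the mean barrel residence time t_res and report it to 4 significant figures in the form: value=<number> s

Q_s = Q / 3600 = 107.7 / 3600 = 0.0299167 kg/s
t_res = M / Q_s = 11.11 ÷ 0.0299167 = 371.365 s

value=371.4 s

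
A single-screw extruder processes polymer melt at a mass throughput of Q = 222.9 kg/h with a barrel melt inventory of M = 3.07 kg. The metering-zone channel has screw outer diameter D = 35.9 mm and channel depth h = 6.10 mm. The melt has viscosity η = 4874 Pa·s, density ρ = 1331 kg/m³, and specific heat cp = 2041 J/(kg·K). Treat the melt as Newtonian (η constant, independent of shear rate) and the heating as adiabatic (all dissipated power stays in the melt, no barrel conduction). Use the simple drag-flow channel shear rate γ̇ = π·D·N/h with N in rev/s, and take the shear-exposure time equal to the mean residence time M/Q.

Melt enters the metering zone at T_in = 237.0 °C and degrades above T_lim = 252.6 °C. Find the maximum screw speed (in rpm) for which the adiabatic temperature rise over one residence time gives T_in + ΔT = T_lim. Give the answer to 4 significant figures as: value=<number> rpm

Throughput in SI: Q_s = 222.9 kg/h ÷ 3600 s/h = 0.0619167 kg/s
Mean residence time: t_res = M/Q_s = 3.07 kg / 0.0619167 kg/s = 49.5828 s
Convert to metres: D = 0.0359 m, h = 0.0061 m
ΔT_a = T_lim − T_in = 252.6 − 237.0 = 15.6 K
Invert ΔT = ηγ̇²t_res/(ρcp) for γ̇: γ̇_max² = ΔT_a ρ cp / (η t_res) = 15.6·1331·2041 / (4874·49.5828) = 175.36 s⁻²
Take the square root: γ̇_max = √(175.36) = 13.2423 s⁻¹
Solve γ̇ = πDN/h for N: N_max = γ̇_max·h/(π·D) = 13.2423 × 0.0061 / (π × 0.0359) = 0.716226 rev/s = 42.9736 rpm

value=42.97 rpm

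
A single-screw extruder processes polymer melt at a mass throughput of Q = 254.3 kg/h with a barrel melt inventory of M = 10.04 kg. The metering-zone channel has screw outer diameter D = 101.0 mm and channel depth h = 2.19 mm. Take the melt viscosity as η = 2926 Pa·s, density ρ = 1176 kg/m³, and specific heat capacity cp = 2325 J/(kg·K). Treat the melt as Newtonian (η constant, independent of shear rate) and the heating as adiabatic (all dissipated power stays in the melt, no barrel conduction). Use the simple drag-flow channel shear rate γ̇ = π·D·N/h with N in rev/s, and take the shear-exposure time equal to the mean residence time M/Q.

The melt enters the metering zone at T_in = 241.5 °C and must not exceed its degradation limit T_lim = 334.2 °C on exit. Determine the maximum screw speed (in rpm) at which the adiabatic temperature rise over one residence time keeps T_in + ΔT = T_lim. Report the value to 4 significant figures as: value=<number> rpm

value=10.22 rpm

Q_s = Q / 3600 = 254.3 / 3600 = 0.0706389 kg/s
t_res = M / Q_s = 10.04 ÷ 0.0706389 = 142.131 s
D = 101.0 mm = 0.101 m;  h = 2.19 mm = 0.00219 m
Allowable rise: ΔT_a = T_lim − T_in = 334.2 − 241.5 = 92.7 K
γ̇_max² = ΔT_a·ρ·cp/(η·t_res) = 92.7·1176·2325/(2926·142.131) = 609.461 s⁻²
γ̇_max = √609.461 = 24.6873 s⁻¹
Solve γ̇ = πDN/h for N: N_max = γ̇_max·h/(π·D) = 24.6873 × 0.00219 / (π × 0.101) = 0.170391 rev/s = 10.2234 rpm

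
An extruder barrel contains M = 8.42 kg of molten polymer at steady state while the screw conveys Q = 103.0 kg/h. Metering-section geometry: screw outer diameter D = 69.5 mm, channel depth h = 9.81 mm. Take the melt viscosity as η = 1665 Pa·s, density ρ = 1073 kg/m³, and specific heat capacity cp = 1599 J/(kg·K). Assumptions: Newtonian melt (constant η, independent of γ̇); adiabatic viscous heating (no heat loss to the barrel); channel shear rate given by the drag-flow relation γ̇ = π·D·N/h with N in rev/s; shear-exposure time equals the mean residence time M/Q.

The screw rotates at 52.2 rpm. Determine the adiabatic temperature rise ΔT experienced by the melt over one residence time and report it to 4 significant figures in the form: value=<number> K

Convert throughput: Q = 103.0 kg/h = 103.0/3600 = 0.0286111 kg/s
t_res = M / Q_s = 8.42 / 0.0286111 = 294.291 s
D = 69.5 mm = 0.0695 m;  h = 9.81 mm = 0.00981 m;  N = 52.2 rpm / 60 = 0.87 rev/s
γ̇ = π·D·N / h = π · 0.0695 · 0.87 / 0.00981 = 19.3635 s⁻¹
ΔT = η·γ̇²·t_res/(ρ·cp) = [1665 × 19.3635² × 294.291] / [1073 × 1599] = 107.081 K

value=107.1 K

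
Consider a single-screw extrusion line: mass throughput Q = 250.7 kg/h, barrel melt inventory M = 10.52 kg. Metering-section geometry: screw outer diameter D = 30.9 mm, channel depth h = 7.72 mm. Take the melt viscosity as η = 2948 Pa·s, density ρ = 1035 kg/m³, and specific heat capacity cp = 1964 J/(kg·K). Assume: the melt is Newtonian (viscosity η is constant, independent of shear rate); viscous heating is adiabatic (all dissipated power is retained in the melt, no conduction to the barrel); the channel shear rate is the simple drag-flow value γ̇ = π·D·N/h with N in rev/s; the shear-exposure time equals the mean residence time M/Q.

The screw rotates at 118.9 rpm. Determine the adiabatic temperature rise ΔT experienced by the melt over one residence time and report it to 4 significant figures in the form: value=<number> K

value=136.0 K

Convert throughput: Q = 250.7 kg/h = 250.7/3600 = 0.0696389 kg/s
Mean residence time: t_res = M/Q_s = 10.52 kg / 0.0696389 kg/s = 151.065 s
D = 30.9 mm = 0.0309 m;  h = 7.72 mm = 0.00772 m;  N = 118.9 rpm / 60 = 1.98167 rev/s
Shear rate: γ̇ = πDN/h = π·0.0309·1.98167/0.00772 = 24.9185 s⁻¹
ΔT = η·γ̇²·t_res/(ρ·cp) = [2948 × 24.9185² × 151.065] / [1035 × 1964] = 136.036 K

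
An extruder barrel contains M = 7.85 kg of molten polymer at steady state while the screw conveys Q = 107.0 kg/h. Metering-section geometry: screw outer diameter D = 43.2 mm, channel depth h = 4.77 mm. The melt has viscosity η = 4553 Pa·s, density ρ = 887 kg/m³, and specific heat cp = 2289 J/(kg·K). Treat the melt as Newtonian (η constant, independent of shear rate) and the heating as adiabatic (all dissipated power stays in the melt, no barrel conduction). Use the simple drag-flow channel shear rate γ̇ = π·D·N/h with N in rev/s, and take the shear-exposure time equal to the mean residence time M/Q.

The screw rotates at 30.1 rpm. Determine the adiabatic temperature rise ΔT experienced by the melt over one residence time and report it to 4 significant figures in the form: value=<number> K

value=120.7 K

Convert throughput: Q = 107.0 kg/h = 107.0/3600 = 0.0297222 kg/s
Mean residence time: t_res = M/Q_s = 7.85 kg / 0.0297222 kg/s = 264.112 s
D = 43.2 mm = 0.0432 m;  h = 4.77 mm = 0.00477 m;  N = 30.1 rpm / 60 = 0.501667 rev/s
γ̇ = π·D·N / h = π · 0.0432 · 0.501667 / 0.00477 = 14.2735 s⁻¹
ΔT = η·γ̇²·t_res / (ρ·cp) = 4553 · (14.2735)² · 264.112 / (887 · 2289) = 120.664 K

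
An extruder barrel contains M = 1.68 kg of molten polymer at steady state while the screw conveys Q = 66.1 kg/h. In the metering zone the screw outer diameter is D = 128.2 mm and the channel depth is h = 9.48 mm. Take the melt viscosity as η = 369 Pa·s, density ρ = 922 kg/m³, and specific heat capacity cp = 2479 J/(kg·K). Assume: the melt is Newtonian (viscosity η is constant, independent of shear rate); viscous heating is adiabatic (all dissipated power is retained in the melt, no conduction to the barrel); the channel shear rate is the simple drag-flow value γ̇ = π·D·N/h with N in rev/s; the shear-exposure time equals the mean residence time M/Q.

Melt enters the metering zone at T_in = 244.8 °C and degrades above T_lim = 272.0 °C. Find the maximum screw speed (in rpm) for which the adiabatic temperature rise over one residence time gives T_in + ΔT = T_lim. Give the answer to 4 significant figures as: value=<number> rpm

value=60.60 rpm

Throughput in SI: Q_s = 66.1 kg/h ÷ 3600 s/h = 0.0183611 kg/s
Mean residence time: t_res = M/Q_s = 1.68 kg / 0.0183611 kg/s = 91.4977 s
D = 128.2 mm = 0.1282 m;  h = 9.48 mm = 0.00948 m
ΔT_a = T_lim − T_in = 272.0 − 244.8 = 27.2 K
γ̇_max² = ΔT_a·ρ·cp / (η·t_res) = [27.2 × 922 × 2479] / [369 × 91.4977] = 1841.36 s⁻²
γ̇_max = √1841.36 = 42.9111 s⁻¹
N_max = γ̇_max·h / (π·D) = 42.9111 · 0.00948 / (π · 0.1282) = 1.01004 rev/s = 60.6026 rpm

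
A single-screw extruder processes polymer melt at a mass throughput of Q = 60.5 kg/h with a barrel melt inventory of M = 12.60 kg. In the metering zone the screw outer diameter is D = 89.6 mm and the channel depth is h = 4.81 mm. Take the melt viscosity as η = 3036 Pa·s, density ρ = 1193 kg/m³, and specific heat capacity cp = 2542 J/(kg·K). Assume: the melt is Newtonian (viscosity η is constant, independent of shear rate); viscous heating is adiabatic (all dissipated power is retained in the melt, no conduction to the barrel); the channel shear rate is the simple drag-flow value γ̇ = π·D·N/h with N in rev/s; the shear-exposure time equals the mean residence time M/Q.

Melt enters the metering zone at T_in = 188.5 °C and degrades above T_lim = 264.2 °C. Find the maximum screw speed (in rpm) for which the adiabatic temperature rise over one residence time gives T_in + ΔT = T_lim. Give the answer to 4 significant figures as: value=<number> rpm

value=10.30 rpm

Throughput in SI: Q_s = 60.5 kg/h ÷ 3600 s/h = 0.0168056 kg/s
t_res = M / Q_s = 12.60 / 0.0168056 = 749.752 s
Convert to metres: D = 0.0896 m, h = 0.00481 m
ΔT_a = T_lim − T_in = 264.2 − 188.5 = 75.7 K
Invert ΔT = ηγ̇²t_res/(ρcp) for γ̇: γ̇_max² = ΔT_a ρ cp / (η t_res) = 75.7·1193·2542 / (3036·749.752) = 100.854 s⁻²
γ̇_max = √100.854 = 10.0426 s⁻¹
Solve γ̇ = πDN/h for N: N_max = γ̇_max·h/(π·D) = 10.0426 × 0.00481 / (π × 0.0896) = 0.171606 rev/s = 10.2964 rpm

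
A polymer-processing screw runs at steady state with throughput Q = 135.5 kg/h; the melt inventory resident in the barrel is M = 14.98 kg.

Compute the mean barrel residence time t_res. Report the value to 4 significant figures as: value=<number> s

value=398.0 s

Throughput in SI: Q_s = 135.5 kg/h ÷ 3600 s/h = 0.0376389 kg/s
Mean residence time: t_res = M/Q_s = 14.98 kg / 0.0376389 kg/s = 397.993 s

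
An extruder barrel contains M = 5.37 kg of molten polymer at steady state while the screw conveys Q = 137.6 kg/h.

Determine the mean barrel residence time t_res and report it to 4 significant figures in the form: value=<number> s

Convert throughput: Q = 137.6 kg/h = 137.6/3600 = 0.0382222 kg/s
t_res = M / Q_s = 5.37 / 0.0382222 = 140.494 s

value=140.5 s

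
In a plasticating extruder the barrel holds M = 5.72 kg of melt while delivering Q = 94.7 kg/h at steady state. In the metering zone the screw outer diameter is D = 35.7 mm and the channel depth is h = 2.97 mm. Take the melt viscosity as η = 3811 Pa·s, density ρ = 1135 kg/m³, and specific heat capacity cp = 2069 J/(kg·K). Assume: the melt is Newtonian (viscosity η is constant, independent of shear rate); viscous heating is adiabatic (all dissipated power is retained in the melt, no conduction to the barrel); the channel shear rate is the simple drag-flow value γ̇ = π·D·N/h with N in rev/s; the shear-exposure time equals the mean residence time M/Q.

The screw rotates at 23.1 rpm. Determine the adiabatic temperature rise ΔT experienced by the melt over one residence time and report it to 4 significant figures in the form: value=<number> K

value=74.59 K

Throughput in SI: Q_s = 94.7 kg/h ÷ 3600 s/h = 0.0263056 kg/s
Mean residence time: t_res = M/Q_s = 5.72 kg / 0.0263056 kg/s = 217.445 s
Convert to SI: D = 0.0357 m, h = 0.00297 m, N = 23.1/60 = 0.385 rev/s
γ̇ = π D N / h = (π)(0.0357)(0.385) / 0.00297 = 14.5386 s⁻¹
Adiabatic rise: ΔT = η γ̇² t_res / (ρ cp) = 3811·(14.5386)²·217.445 / (1135·2069) = 74.5892 K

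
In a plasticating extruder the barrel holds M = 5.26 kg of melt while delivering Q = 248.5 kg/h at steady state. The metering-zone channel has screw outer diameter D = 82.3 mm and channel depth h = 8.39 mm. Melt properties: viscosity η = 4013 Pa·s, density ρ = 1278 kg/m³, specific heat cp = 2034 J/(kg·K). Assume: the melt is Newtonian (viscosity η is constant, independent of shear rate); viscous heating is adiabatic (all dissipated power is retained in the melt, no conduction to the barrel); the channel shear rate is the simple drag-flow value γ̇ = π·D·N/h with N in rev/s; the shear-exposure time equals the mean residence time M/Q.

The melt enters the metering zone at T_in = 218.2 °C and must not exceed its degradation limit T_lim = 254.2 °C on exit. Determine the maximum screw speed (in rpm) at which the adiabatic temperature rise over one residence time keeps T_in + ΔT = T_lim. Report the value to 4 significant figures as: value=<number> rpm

value=34.06 rpm

Throughput in SI: Q_s = 248.5 kg/h ÷ 3600 s/h = 0.0690278 kg/s
t_res = M / Q_s = 5.26 / 0.0690278 = 76.2012 s
D = 82.3 mm = 0.0823 m;  h = 8.39 mm = 0.00839 m
Allowable rise: ΔT_a = T_lim − T_in = 254.2 − 218.2 = 36 K
γ̇_max² = ΔT_a·ρ·cp/(η·t_res) = 36·1278·2034/(4013·76.2012) = 306.022 s⁻²
γ̇_max = sqrt(306.022) = 17.4935 s⁻¹
N_max = γ̇_max·h / (π·D) = 17.4935 · 0.00839 / (π · 0.0823) = 0.567661 rev/s = 34.0596 rpm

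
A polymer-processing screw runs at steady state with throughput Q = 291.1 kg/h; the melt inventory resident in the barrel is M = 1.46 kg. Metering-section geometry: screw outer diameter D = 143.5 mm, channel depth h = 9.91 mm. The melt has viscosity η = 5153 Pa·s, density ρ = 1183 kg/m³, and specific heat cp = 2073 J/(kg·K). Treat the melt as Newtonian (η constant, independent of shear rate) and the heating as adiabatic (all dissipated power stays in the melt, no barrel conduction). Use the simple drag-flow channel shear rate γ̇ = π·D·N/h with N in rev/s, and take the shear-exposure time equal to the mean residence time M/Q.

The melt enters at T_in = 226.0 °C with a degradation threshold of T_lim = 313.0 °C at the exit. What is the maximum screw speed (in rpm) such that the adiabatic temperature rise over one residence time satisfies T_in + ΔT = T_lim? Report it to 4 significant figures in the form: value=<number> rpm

value=63.16 rpm

Throughput in SI: Q_s = 291.1 kg/h ÷ 3600 s/h = 0.0808611 kg/s
t_res = M / Q_s = 1.46 ÷ 0.0808611 = 18.0557 s
D = 143.5 mm = 0.1435 m;  h = 9.91 mm = 0.00991 m
Allowable rise: ΔT_a = T_lim − T_in = 313.0 − 226.0 = 87 K
Invert ΔT = ηγ̇²t_res/(ρcp) for γ̇: γ̇_max² = ΔT_a ρ cp / (η t_res) = 87·1183·2073 / (5153·18.0557) = 2293.14 s⁻²
γ̇_max = sqrt(2293.14) = 47.8867 s⁻¹
Solve γ̇ = πDN/h for N: N_max = γ̇_max·h/(π·D) = 47.8867 × 0.00991 / (π × 0.1435) = 1.05266 rev/s = 63.1594 rpm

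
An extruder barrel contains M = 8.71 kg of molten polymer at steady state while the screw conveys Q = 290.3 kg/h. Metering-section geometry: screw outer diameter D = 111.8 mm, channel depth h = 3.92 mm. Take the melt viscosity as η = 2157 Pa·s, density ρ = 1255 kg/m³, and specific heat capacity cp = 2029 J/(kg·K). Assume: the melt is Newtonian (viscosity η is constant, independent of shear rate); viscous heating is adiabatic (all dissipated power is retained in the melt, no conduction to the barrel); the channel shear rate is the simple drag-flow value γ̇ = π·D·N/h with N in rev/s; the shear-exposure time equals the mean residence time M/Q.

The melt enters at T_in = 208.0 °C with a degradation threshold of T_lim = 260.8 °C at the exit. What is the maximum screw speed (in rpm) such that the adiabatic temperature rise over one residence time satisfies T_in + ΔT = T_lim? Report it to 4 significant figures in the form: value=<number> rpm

Convert throughput: Q = 290.3 kg/h = 290.3/3600 = 0.0806389 kg/s
t_res = M / Q_s = 8.71 / 0.0806389 = 108.012 s
Geometry in SI: D = 111.8 mm → 0.1118 m, h = 3.92 mm → 0.00392 m
Allowable rise: ΔT_a = T_lim − T_in = 260.8 − 208.0 = 52.8 K
γ̇_max² = ΔT_a·ρ·cp/(η·t_res) = 52.8·1255·2029/(2157·108.012) = 577.08 s⁻²
Take the square root: γ̇_max = √(577.08) = 24.0225 s⁻¹
N_max = γ̇_max h / (πD) = 24.0225·0.00392/(π·0.1118) = 0.26811 rev/s → ×60 = 16.0866 rpm

value=16.09 rpm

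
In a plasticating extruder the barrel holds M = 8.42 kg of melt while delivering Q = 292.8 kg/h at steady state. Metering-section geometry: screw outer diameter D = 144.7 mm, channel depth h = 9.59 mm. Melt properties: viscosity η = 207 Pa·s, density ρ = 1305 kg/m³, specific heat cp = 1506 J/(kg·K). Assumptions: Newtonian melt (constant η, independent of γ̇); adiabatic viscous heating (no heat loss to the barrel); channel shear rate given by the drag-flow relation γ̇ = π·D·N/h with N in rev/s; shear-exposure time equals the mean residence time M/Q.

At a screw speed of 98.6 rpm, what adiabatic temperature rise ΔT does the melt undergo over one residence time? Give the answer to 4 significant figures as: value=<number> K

value=66.17 K

Throughput in SI: Q_s = 292.8 kg/h ÷ 3600 s/h = 0.0813333 kg/s
t_res = M / Q_s = 8.42 ÷ 0.0813333 = 103.525 s
D = 144.7 mm = 0.1447 m;  h = 9.59 mm = 0.00959 m;  N = 98.6 rpm / 60 = 1.64333 rev/s
γ̇ = π D N / h = (π)(0.1447)(1.64333) / 0.00959 = 77.8978 s⁻¹
ΔT = η·γ̇²·t_res/(ρ·cp) = [207 × 77.8978² × 103.525] / [1305 × 1506] = 66.1652 K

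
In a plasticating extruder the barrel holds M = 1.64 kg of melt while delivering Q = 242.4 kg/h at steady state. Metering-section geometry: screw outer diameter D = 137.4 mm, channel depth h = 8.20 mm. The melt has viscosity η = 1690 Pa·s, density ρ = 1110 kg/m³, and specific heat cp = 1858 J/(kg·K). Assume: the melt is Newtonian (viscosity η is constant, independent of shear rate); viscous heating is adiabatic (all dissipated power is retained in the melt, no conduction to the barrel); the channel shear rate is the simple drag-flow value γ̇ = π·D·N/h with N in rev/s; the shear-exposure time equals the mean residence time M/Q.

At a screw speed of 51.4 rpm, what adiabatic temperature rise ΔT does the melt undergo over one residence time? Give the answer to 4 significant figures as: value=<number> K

Throughput in SI: Q_s = 242.4 kg/h ÷ 3600 s/h = 0.0673333 kg/s
Mean residence time: t_res = M/Q_s = 1.64 kg / 0.0673333 kg/s = 24.3564 s
Convert to SI: D = 0.1374 m, h = 0.0082 m, N = 51.4/60 = 0.856667 rev/s
γ̇ = π D N / h = (π)(0.1374)(0.856667) / 0.0082 = 45.0956 s⁻¹
ΔT = η·γ̇²·t_res/(ρ·cp) = [1690 × 45.0956² × 24.3564] / [1110 × 1858] = 40.5883 K

value=40.59 K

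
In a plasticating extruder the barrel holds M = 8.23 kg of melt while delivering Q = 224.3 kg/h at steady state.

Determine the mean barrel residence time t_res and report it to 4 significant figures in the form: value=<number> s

value=132.1 s

Convert throughput: Q = 224.3 kg/h = 224.3/3600 = 0.0623056 kg/s
t_res = M / Q_s = 8.23 / 0.0623056 = 132.091 s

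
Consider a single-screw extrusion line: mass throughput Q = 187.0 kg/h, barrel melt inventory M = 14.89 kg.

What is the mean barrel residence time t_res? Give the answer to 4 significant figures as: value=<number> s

value=286.7 s

Convert throughput: Q = 187.0 kg/h = 187.0/3600 = 0.0519444 kg/s
t_res = M / Q_s = 14.89 ÷ 0.0519444 = 286.652 s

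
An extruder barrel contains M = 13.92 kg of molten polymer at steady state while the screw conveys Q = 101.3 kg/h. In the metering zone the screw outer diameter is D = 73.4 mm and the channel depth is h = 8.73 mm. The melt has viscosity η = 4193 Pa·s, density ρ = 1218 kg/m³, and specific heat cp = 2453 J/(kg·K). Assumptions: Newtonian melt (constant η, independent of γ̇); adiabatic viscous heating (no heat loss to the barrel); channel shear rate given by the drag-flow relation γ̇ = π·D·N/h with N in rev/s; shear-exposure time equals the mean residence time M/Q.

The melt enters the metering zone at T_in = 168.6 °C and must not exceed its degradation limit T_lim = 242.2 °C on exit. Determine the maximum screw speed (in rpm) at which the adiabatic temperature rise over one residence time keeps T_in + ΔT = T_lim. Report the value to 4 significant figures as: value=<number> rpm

Convert throughput: Q = 101.3 kg/h = 101.3/3600 = 0.0281389 kg/s
t_res = M / Q_s = 13.92 / 0.0281389 = 494.689 s
Convert to metres: D = 0.0734 m, h = 0.00873 m
ΔT_a = T_lim − T_in = 242.2 °C − 168.6 °C = 73.6 K
γ̇_max² = ΔT_a·ρ·cp/(η·t_res) = 73.6·1218·2453/(4193·494.689) = 106.015 s⁻²
γ̇_max = √106.015 = 10.2963 s⁻¹
N_max = γ̇_max·h / (π·D) = 10.2963 · 0.00873 / (π · 0.0734) = 0.389808 rev/s = 23.3885 rpm

value=23.39 rpm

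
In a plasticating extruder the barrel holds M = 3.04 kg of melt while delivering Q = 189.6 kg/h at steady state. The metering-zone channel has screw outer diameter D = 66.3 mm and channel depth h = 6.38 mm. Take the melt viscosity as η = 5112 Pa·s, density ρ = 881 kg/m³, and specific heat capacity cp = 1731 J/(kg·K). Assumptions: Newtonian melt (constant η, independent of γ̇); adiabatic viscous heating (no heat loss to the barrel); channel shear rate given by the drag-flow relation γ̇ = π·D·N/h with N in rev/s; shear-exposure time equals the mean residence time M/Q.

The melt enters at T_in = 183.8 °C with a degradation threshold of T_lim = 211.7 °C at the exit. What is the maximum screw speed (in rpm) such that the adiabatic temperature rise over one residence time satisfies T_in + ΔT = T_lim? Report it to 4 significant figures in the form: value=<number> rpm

value=22.07 rpm

Throughput in SI: Q_s = 189.6 kg/h ÷ 3600 s/h = 0.0526667 kg/s
t_res = M / Q_s = 3.04 ÷ 0.0526667 = 57.7215 s
Geometry in SI: D = 66.3 mm → 0.0663 m, h = 6.38 mm → 0.00638 m
ΔT_a = T_lim − T_in = 211.7 °C − 183.8 °C = 27.9 K
γ̇_max² = ΔT_a·ρ·cp / (η·t_res) = [27.9 × 881 × 1731] / [5112 × 57.7215] = 144.194 s⁻²
Take the square root: γ̇_max = √(144.194) = 12.0081 s⁻¹
Solve γ̇ = πDN/h for N: N_max = γ̇_max·h/(π·D) = 12.0081 × 0.00638 / (π × 0.0663) = 0.367817 rev/s = 22.069 rpm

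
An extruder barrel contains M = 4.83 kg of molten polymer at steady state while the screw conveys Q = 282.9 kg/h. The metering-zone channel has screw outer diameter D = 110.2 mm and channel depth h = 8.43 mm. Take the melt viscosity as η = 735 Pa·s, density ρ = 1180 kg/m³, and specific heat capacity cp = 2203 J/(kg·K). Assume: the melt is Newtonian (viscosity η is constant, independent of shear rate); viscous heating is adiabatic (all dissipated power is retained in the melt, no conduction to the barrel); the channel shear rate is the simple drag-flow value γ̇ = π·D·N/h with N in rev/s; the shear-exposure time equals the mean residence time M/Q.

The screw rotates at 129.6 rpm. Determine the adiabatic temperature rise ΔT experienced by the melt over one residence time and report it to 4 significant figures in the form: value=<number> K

Convert throughput: Q = 282.9 kg/h = 282.9/3600 = 0.0785833 kg/s
t_res = M / Q_s = 4.83 ÷ 0.0785833 = 61.4634 s
Convert to SI: D = 0.1102 m, h = 0.00843 m, N = 129.6/60 = 2.16 rev/s
γ̇ = π D N / h = (π)(0.1102)(2.16) / 0.00843 = 88.7069 s⁻¹
ΔT = η·γ̇²·t_res/(ρ·cp) = [735 × 88.7069² × 61.4634] / [1180 × 2203] = 136.749 K

value=136.7 K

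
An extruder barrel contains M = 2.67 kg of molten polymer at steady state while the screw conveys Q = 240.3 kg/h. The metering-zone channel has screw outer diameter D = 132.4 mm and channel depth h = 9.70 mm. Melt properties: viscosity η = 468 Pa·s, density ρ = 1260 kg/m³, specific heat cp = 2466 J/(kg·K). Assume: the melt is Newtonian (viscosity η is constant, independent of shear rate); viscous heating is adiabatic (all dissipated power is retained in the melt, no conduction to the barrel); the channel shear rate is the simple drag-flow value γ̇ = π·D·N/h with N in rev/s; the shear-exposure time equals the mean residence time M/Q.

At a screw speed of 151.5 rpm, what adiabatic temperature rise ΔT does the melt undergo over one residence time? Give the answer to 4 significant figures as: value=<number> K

Throughput in SI: Q_s = 240.3 kg/h ÷ 3600 s/h = 0.06675 kg/s
t_res = M / Q_s = 2.67 ÷ 0.06675 = 40 s
D = 132.4 mm = 0.1324 m;  h = 9.70 mm = 0.0097 m;  N = 151.5 rpm / 60 = 2.525 rev/s
Shear rate: γ̇ = πDN/h = π·0.1324·2.525/0.0097 = 108.275 s⁻¹
ΔT = η·γ̇²·t_res / (ρ·cp) = 468 · (108.275)² · 40 / (1260 · 2466) = 70.6313 K

value=70.63 K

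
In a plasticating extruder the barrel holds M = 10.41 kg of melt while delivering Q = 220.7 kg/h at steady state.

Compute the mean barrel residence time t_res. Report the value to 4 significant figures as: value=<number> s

Convert throughput: Q = 220.7 kg/h = 220.7/3600 = 0.0613056 kg/s
t_res = M / Q_s = 10.41 ÷ 0.0613056 = 169.805 s

value=169.8 s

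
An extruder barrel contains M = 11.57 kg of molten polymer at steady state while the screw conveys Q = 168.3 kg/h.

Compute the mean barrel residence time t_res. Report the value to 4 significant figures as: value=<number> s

value=247.5 s

Q_s = Q / 3600 = 168.3 / 3600 = 0.04675 kg/s
Mean residence time: t_res = M/Q_s = 11.57 kg / 0.04675 kg/s = 247.487 s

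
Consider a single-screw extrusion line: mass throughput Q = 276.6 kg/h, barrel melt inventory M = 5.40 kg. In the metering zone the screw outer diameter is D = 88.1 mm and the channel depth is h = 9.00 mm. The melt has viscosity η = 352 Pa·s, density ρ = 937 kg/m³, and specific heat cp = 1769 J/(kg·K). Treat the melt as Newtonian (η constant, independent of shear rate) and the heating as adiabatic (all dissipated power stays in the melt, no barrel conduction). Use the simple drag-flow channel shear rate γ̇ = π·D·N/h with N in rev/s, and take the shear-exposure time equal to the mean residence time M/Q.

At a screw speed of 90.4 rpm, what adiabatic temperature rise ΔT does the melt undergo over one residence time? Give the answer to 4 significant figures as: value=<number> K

value=32.04 K

Throughput in SI: Q_s = 276.6 kg/h ÷ 3600 s/h = 0.0768333 kg/s
t_res = M / Q_s = 5.40 ÷ 0.0768333 = 70.282 s
Convert to SI: D = 0.0881 m, h = 0.009 m, N = 90.4/60 = 1.50667 rev/s
Shear rate: γ̇ = πDN/h = π·0.0881·1.50667/0.009 = 46.3341 s⁻¹
Adiabatic rise: ΔT = η γ̇² t_res / (ρ cp) = 352·(46.3341)²·70.282 / (937·1769) = 32.042 K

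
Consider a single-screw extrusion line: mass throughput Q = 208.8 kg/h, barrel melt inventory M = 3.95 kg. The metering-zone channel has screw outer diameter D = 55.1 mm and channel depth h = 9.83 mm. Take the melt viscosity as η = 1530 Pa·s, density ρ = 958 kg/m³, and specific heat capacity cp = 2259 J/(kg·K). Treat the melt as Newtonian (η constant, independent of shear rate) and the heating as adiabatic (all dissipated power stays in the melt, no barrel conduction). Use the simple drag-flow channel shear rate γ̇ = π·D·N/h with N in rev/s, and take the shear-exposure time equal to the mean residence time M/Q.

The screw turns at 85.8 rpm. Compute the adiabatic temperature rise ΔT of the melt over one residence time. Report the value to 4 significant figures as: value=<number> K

Q_s = Q / 3600 = 208.8 / 3600 = 0.058 kg/s
t_res = M / Q_s = 3.95 ÷ 0.058 = 68.1034 s
Convert to SI: D = 0.0551 m, h = 0.00983 m, N = 85.8/60 = 1.43 rev/s
γ̇ = π D N / h = (π)(0.0551)(1.43) / 0.00983 = 25.1816 s⁻¹
ΔT = η·γ̇²·t_res / (ρ·cp) = 1530 · (25.1816)² · 68.1034 / (958 · 2259) = 30.5314 K

value=30.53 K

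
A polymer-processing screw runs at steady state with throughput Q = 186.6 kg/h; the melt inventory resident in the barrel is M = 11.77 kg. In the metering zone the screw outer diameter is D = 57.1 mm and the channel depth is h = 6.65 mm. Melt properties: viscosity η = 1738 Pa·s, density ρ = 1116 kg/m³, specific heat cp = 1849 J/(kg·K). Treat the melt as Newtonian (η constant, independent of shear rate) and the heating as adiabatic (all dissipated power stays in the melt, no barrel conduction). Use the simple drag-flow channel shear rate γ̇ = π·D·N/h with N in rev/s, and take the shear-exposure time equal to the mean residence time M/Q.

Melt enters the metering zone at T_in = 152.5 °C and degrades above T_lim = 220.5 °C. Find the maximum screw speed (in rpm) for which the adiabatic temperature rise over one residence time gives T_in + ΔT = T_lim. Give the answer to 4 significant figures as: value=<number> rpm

value=41.94 rpm

Q_s = Q / 3600 = 186.6 / 3600 = 0.0518333 kg/s
Mean residence time: t_res = M/Q_s = 11.77 kg / 0.0518333 kg/s = 227.074 s
D = 57.1 mm = 0.0571 m;  h = 6.65 mm = 0.00665 m
ΔT_a = T_lim − T_in = 220.5 − 152.5 = 68 K
Invert ΔT = ηγ̇²t_res/(ρcp) for γ̇: γ̇_max² = ΔT_a ρ cp / (η t_res) = 68·1116·1849 / (1738·227.074) = 355.544 s⁻²
γ̇_max = √355.544 = 18.8559 s⁻¹
N_max = γ̇_max·h / (π·D) = 18.8559 · 0.00665 / (π · 0.0571) = 0.699008 rev/s = 41.9405 rpm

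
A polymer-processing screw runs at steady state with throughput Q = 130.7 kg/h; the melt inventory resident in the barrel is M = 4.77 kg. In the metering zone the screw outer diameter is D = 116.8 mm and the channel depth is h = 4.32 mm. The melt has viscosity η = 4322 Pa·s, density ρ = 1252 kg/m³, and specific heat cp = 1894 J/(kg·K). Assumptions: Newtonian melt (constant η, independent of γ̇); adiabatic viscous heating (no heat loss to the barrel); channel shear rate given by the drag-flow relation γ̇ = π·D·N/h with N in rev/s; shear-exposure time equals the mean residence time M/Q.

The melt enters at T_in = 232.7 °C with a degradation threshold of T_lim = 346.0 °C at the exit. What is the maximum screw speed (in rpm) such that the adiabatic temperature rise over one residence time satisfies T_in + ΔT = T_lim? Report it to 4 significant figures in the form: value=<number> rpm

Throughput in SI: Q_s = 130.7 kg/h ÷ 3600 s/h = 0.0363056 kg/s
t_res = M / Q_s = 4.77 / 0.0363056 = 131.385 s
D = 116.8 mm = 0.1168 m;  h = 4.32 mm = 0.00432 m
ΔT_a = T_lim − T_in = 346.0 − 232.7 = 113.3 K
γ̇_max² = ΔT_a·ρ·cp / (η·t_res) = [113.3 × 1252 × 1894] / [4322 × 131.385] = 473.134 s⁻²
γ̇_max = sqrt(473.134) = 21.7516 s⁻¹
N_max = γ̇_max h / (πD) = 21.7516·0.00432/(π·0.1168) = 0.256084 rev/s → ×60 = 15.3651 rpm

value=15.37 rpm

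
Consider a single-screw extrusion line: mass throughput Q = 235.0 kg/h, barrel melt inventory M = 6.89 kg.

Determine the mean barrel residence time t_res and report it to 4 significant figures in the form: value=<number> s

Convert throughput: Q = 235.0 kg/h = 235.0/3600 = 0.0652778 kg/s
t_res = M / Q_s = 6.89 / 0.0652778 = 105.549 s

value=105.5 s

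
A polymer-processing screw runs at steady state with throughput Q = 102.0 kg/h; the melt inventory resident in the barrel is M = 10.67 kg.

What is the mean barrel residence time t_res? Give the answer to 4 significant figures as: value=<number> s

value=376.6 s

Convert throughput: Q = 102.0 kg/h = 102.0/3600 = 0.0283333 kg/s
t_res = M / Q_s = 10.67 ÷ 0.0283333 = 376.588 s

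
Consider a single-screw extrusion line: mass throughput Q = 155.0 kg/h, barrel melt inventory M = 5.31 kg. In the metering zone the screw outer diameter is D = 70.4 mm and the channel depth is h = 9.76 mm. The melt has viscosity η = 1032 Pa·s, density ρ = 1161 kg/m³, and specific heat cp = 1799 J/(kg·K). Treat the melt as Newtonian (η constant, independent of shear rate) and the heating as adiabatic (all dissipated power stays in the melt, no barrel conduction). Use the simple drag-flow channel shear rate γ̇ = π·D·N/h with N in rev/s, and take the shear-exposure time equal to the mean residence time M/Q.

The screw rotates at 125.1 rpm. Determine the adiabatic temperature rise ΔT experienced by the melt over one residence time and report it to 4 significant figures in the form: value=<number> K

value=136.0 K

Q_s = Q / 3600 = 155.0 / 3600 = 0.0430556 kg/s
Mean residence time: t_res = M/Q_s = 5.31 kg / 0.0430556 kg/s = 123.329 s
Geometry in metres: D = 70.4 mm → 0.0704 m, h = 9.76 mm → 0.00976 m; screw speed N = 125.1 rpm = 2.085 rev/s
γ̇ = π D N / h = (π)(0.0704)(2.085) / 0.00976 = 47.2475 s⁻¹
Adiabatic rise: ΔT = η γ̇² t_res / (ρ cp) = 1032·(47.2475)²·123.329 / (1161·1799) = 136.031 K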